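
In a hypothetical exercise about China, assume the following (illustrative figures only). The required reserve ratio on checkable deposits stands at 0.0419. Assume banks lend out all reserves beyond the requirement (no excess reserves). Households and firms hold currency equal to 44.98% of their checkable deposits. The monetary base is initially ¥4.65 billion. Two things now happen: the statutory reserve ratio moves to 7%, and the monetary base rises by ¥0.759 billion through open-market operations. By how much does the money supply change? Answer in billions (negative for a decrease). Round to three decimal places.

¥1.376 billion

Before: m₁ = (1 + 0.4498) / (0.0419 + 0.4498) ≈ 2.94855, MB₁ = 4.65, so M₁ = 2.94855 × 4.65 ≈ 13.7108 billion.
After: m₂ = (1 + 0.4498) / (0.07 + 0.4498) ≈ 2.78915, MB₂ = 4.65 + 0.759 = 5.409, so M₂ = 2.78915 × 5.409 ≈ 15.0865 billion.
ΔM = M₂ − M₁ = 15.0865 − 13.7108 = 1.3757 billion.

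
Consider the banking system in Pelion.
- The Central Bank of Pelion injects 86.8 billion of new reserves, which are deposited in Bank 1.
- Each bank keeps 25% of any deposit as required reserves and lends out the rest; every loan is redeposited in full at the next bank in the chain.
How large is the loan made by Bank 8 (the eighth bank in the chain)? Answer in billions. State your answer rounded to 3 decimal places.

8.690 billion

Each bank lends a fraction (1 − rr) = 0.7500 of the deposit it receives, so Bank 8 receives 86.8·0.7500^7 and lends 86.8·0.7500^8 ≈ 8.6898 billion.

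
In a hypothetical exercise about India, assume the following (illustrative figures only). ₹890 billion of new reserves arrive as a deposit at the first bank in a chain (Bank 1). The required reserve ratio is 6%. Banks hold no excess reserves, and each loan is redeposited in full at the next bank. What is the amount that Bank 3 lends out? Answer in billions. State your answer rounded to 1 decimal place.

Each bank lends a fraction (1 − rr) = 0.9400 of the deposit it receives, so Bank 3 receives 890·0.9400^2 and lends 890·0.9400^3 ≈ 739.2198 billion.

₹739.2 billion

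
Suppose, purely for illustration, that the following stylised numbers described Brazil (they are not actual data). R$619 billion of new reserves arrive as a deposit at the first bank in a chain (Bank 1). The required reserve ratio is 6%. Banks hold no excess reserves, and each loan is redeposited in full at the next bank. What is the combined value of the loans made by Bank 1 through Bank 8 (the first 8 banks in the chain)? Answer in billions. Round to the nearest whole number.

R$3786 billion

Bank i lends (1 − rr)^i of the original deposit: Bank 1 lends 619·0.9400 = 581.8600, Bank 2 lends 619·0.9400² = 546.9484, and so on.
Summing a geometric series: total = 619·[0.9400·(1 − 0.9400^8) / (1 − 0.9400)] ≈ 3786.2703 billion.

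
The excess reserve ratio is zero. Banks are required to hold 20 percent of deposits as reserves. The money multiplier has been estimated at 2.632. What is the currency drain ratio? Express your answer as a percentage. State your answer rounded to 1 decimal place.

Using m = 2.632. From m = (1 + c)/(c + rr + e), rearranging gives 1 + c = m·(c + rr + e), so c·(1 − m) = m·(rr + e) − 1.
Hence c = [m·(rr + e) − 1]/(1 − m) = [2.632 × (0.2 + 0) − 1] / (1 − 2.632) ≈ 0.290196.

29.0%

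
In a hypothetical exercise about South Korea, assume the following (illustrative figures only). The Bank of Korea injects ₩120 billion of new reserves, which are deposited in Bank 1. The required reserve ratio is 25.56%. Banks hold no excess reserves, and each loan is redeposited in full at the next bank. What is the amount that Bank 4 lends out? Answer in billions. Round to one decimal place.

Each bank lends a fraction (1 − rr) = 0.7444 of the deposit it receives, so Bank 4 receives 120·0.7444^3 and lends 120·0.7444^4 ≈ 36.8474 billion.

₩36.8 billion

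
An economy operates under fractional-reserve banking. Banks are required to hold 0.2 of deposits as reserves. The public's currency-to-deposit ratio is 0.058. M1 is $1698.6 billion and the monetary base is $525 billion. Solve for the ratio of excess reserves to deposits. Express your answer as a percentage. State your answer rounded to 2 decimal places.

Using m = M/MB = 1698.6/525 ≈ 3.235429. Since m = (1 + c)/(c + rr + e), the denominator satisfies c + rr + e = (1 + c)/m = (1 + 0.058) / 3.235429 ≈ 0.327005.
With c = 0.058 and rr = 0.2, the ratio of excess reserves to deposits is 0.327005 − 0.058 − 0.2 = 0.069005.

6.90%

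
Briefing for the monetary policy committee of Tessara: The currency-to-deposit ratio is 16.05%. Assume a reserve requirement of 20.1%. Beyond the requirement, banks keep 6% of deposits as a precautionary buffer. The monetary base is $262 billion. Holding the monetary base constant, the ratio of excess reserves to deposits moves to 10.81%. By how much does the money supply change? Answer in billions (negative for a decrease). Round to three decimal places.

Initially m₁ = (1 + 0.1605) / (0.201 + 0.06 + 0.1605) ≈ 2.7532622, so M₁ = 2.7532622 × 262 ≈ 721.3547 billion.
After the change m₂ = (1 + 0.1605) / (0.201 + 0.1081 + 0.1605) ≈ 2.4712521, so M₂ = 2.4712521 × 262 ≈ 647.4681 billion.
ΔM = M₂ − M₁ = 647.4681 − 721.3547 = -73.8866 billion.

-73.887 billion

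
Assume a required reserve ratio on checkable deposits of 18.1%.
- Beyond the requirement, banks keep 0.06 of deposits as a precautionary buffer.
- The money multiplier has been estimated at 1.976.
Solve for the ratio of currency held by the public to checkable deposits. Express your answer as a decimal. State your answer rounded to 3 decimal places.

Using m = 1.976. From m = (1 + c)/(c + rr + e), rearranging gives 1 + c = m·(c + rr + e), so c·(1 − m) = m·(rr + e) − 1.
Hence c = [m·(rr + e) − 1]/(1 − m) = [1.976 × (0.181 + 0.06) − 1] / (1 − 1.976) ≈ 0.536664.

0.537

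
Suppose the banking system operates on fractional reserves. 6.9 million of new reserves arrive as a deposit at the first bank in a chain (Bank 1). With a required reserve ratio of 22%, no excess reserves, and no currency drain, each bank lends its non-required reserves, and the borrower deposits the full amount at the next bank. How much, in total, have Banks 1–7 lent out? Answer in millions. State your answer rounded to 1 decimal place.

20.2 million

Bank i lends (1 − rr)^i of the original deposit: Bank 1 lends 6.9·0.7800 = 5.3820, Bank 2 lends 6.9·0.7800² ≈ 4.1980, and so on.
Summing a geometric series: total = 6.9·[0.7800·(1 − 0.7800^7) / (1 − 0.7800)] ≈ 20.1665 million.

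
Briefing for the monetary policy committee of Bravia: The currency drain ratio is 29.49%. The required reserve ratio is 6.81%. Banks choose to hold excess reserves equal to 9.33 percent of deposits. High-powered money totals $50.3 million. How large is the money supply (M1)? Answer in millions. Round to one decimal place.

$142.7 million

The money multiplier is m = (1 + c) / (rr + e + c) = (1 + 0.2949) / (0.0681 + 0.0933 + 0.2949) ≈ 2.8378.
So M = m × MB = 2.8378 × 50.3 ≈ 142.7413 million.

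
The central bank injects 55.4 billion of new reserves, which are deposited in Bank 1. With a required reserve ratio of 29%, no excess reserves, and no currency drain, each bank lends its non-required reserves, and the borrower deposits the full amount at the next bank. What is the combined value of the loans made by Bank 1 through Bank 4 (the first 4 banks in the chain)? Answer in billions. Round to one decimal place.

101.2 billion

Bank i lends (1 − rr)^i of the original deposit: Bank 1 lends 55.4·0.7100 = 39.3340, Bank 2 lends 55.4·0.7100² ≈ 27.9271, and so on.
Summing a geometric series: total = 55.4·[0.7100·(1 − 0.7100^4) / (1 − 0.7100)] ≈ 101.1675 billion.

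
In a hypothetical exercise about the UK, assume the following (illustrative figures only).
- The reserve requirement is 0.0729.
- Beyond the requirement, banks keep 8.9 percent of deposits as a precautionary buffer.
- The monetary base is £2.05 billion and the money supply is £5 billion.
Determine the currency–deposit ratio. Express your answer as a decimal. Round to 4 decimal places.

0.4205

Using m = M/MB = 5/2.05 ≈ 2.439024. From m = (1 + c)/(c + rr + e), rearranging gives 1 + c = m·(c + rr + e), so c·(1 − m) = m·(rr + e) − 1.
Hence c = [m·(rr + e) − 1]/(1 − m) = [2.439024 × (0.0729 + 0.089) − 1] / (1 − 2.439024) ≈ 0.420509.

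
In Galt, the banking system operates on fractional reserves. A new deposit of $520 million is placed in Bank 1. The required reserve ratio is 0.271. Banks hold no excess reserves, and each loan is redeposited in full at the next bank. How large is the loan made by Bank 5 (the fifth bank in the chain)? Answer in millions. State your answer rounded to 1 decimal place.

$107.1 million

Each bank lends a fraction (1 − rr) = 0.7290 of the deposit it receives, so Bank 5 receives 520·0.7290^4 and lends 520·0.7290^5 ≈ 107.0634 million.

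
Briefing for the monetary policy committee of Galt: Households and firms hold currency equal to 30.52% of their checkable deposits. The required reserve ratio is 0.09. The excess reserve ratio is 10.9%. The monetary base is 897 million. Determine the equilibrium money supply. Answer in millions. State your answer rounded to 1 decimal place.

The money multiplier is m = (1 + c) / (rr + e + c) = (1 + 0.3052) / (0.09 + 0.109 + 0.3052) ≈ 2.58866.
So M = m × MB = 2.58866 × 897 ≈ 2322.028 million.

2322.0 million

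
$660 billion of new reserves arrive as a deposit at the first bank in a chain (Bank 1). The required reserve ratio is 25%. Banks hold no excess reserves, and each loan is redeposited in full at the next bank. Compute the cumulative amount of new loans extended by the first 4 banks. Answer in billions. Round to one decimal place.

Bank i lends (1 − rr)^i of the original deposit: Bank 1 lends 660·0.7500 = 495.0000, Bank 2 lends 660·0.7500² = 371.2500, and so on.
Summing a geometric series: total = 660·[0.7500·(1 − 0.7500^4) / (1 − 0.7500)] ≈ 1353.5156 billion.

$1353.5 billion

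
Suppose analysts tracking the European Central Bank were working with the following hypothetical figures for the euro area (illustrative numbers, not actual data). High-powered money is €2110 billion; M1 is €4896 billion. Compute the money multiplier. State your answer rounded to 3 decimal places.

The money multiplier is m = M / MB = 4896 / 2110 ≈ 2.32038.

2.320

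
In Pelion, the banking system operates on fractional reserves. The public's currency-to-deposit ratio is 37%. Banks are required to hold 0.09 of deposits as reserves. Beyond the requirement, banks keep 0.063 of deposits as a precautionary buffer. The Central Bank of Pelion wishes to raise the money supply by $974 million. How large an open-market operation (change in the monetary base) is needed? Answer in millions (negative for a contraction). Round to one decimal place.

The money multiplier is m = (1 + c) / (rr + e + c) = (1 + 0.37) / (0.09 + 0.063 + 0.37) ≈ 2.61950.
ΔMB = ΔM / m = (+974) / 2.61950 ≈ 371.8267 million.

$371.8 million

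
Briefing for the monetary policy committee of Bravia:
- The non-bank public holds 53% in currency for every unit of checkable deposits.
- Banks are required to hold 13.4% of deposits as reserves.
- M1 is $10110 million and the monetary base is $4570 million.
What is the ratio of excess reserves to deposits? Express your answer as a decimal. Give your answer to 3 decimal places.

0.028

Using m = M/MB = 10110/4570 ≈ 2.212254. Since m = (1 + c)/(c + rr + e), the denominator satisfies c + rr + e = (1 + c)/m = (1 + 0.53) / 2.212254 ≈ 0.691602.
With c = 0.53 and rr = 0.134, the ratio of excess reserves to deposits is 0.691602 − 0.53 − 0.134 = 0.027602.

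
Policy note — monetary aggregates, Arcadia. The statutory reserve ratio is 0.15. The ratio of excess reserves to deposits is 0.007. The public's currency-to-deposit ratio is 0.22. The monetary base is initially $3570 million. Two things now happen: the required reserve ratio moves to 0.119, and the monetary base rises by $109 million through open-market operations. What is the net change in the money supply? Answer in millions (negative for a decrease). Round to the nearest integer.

$1419 million

Before: m₁ = (1 + 0.22) / (0.15 + 0.007 + 0.22) ≈ 3.23607, MB₁ = 3570, so M₁ = 3.23607 × 3570 = 11552.7699 million.
After: m₂ = (1 + 0.22) / (0.119 + 0.007 + 0.22) ≈ 3.52601, MB₂ = 3570 + 109 = 3679, so M₂ = 3.52601 × 3679 ≈ 12972.1908 million.
ΔM = M₂ − M₁ = 12972.1908 − 11552.7699 = 1419.4209 million.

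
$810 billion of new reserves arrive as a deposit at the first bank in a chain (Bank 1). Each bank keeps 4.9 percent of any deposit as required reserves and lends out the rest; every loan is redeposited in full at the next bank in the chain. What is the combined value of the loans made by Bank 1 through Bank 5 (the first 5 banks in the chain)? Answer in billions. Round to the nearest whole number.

$3492 billion

Bank i lends (1 − rr)^i of the original deposit: Bank 1 lends 810·0.9510 = 770.3100, Bank 2 lends 810·0.9510² ≈ 732.5648, and so on.
Summing a geometric series: total = 810·[0.9510·(1 − 0.9510^5) / (1 − 0.9510)] ≈ 3492.1446 billion.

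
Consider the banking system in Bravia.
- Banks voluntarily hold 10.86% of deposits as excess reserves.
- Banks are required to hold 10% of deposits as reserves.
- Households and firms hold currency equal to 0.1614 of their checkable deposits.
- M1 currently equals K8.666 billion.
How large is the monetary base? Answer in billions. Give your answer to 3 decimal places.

The money multiplier is m = (1 + c) / (rr + e + c) = (1 + 0.1614) / (0.1 + 0.1086 + 0.1614) ≈ 3.13892.
MB = M / m = 8.666 / 3.13892 ≈ 2.7608 billion.

K2.761 billion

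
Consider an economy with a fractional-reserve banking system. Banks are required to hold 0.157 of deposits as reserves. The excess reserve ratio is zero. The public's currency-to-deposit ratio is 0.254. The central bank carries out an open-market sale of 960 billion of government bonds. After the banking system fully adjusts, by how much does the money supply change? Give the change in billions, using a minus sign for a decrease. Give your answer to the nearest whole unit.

-2929 billion

The money multiplier is m = (1 + c) / (rr + c) = (1 + 0.254) / (0.157 + 0.254) ≈ 3.0511.
The sale removes 960 billion of base, so ΔM = m × ΔMB = 3.0511 × (−960) = -2929.056 billion.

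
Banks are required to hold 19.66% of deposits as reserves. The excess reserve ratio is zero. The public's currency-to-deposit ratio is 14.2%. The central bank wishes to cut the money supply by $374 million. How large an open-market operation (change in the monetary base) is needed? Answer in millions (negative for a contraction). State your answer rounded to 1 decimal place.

The money multiplier is m = (1 + c) / (rr + c) = (1 + 0.142) / (0.1966 + 0.142) ≈ 3.37271.
ΔMB = ΔM / m = (−374) / 3.37271 ≈ -110.8901 million.

-110.9 million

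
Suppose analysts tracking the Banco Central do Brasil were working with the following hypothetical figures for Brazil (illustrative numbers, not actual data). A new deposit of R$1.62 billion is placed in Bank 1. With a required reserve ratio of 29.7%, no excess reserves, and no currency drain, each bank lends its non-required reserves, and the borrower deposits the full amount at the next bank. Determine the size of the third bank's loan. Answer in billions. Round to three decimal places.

R$0.563 billion

Each bank lends a fraction (1 − rr) = 0.7030 of the deposit it receives, so Bank 3 receives 1.62·0.7030^2 and lends 1.62·0.7030^3 ≈ 0.5628 billion.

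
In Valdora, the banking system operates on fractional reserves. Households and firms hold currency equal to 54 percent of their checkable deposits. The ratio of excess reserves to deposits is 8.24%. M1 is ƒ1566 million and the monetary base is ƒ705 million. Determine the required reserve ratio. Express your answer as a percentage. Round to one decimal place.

Using m = M/MB = 1566/705 ≈ 2.221277. Since m = (1 + c)/(c + rr + e), the denominator satisfies c + rr + e = (1 + c)/m = (1 + 0.54) / 2.221277 ≈ 0.693295.
With c = 0.54 and e = 0.0824, the required reserve ratio is 0.693295 − 0.54 − 0.0824 = 0.070895.

7.1%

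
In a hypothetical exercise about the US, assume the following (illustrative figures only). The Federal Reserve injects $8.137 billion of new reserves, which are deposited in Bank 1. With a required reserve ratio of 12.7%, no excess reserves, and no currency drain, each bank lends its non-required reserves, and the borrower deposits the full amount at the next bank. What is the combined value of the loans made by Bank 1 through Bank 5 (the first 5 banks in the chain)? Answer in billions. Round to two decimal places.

Bank i lends (1 − rr)^i of the original deposit: Bank 1 lends 8.137·0.8730 ≈ 7.1036, Bank 2 lends 8.137·0.8730² ≈ 6.2014, and so on.
Summing a geometric series: total = 8.137·[0.8730·(1 − 0.8730^5) / (1 − 0.8730)] ≈ 27.5713 billion.

$27.57 billion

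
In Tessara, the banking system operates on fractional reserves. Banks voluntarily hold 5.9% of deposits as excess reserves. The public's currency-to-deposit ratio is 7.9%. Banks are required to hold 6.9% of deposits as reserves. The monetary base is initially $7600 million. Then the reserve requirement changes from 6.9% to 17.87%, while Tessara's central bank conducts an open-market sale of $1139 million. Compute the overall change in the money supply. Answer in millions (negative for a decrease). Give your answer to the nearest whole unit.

-17603 million

Before: m₁ = (1 + 0.079) / (0.069 + 0.059 + 0.079) ≈ 5.21256, MB₁ = 7600, so M₁ = 5.21256 × 7600 = 39615.456 million.
After: m₂ = (1 + 0.079) / (0.1787 + 0.059 + 0.079) ≈ 3.40701, MB₂ = 7600 − 1139 = 6461, so M₂ = 3.40701 × 6461 ≈ 22012.6916 million.
ΔM = M₂ − M₁ = 22012.6916 − 39615.456 = -17602.7644 million.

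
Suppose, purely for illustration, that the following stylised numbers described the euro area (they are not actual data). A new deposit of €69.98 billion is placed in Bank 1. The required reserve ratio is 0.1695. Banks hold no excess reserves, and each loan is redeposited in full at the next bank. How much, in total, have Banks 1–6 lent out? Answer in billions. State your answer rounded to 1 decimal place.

€230.4 billion

Bank i lends (1 − rr)^i of the original deposit: Bank 1 lends 69.98·0.8305 ≈ 58.1184, Bank 2 lends 69.98·0.8305² ≈ 48.2673, and so on.
Summing a geometric series: total = 69.98·[0.8305·(1 − 0.8305^6) / (1 − 0.8305)] ≈ 230.3738 billion.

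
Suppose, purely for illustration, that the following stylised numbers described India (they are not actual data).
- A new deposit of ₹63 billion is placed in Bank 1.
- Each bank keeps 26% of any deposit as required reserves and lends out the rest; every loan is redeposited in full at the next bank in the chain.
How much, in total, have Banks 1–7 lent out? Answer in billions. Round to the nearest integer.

Bank i lends (1 − rr)^i of the original deposit: Bank 1 lends 63·0.7400 = 46.6200, Bank 2 lends 63·0.7400² = 34.4988, and so on.
Summing a geometric series: total = 63·[0.7400·(1 − 0.7400^7) / (1 − 0.7400)] ≈ 157.5195 billion.

₹158 billion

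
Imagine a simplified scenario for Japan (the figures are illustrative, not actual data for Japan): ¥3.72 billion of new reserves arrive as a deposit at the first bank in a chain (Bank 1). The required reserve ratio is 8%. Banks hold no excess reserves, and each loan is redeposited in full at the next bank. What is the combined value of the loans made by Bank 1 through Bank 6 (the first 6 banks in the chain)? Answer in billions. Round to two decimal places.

¥16.84 billion

Bank i lends (1 − rr)^i of the original deposit: Bank 1 lends 3.72·0.9200 = 3.4224, Bank 2 lends 3.72·0.9200² ≈ 3.1486, and so on.
Summing a geometric series: total = 3.72·[0.9200·(1 − 0.9200^6) / (1 − 0.9200)] ≈ 16.8401 billion.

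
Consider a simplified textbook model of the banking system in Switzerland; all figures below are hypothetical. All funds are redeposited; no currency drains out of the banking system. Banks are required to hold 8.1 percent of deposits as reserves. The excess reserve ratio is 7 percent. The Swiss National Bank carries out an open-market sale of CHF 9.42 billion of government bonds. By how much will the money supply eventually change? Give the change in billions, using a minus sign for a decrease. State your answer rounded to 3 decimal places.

-62.384 billion

The money multiplier is m = 1 / (rr + e) = 1 / (0.081 + 0.07) ≈ 6.62252.
The sale removes 9.42 billion of base, so ΔM = m × ΔMB = 6.62252 × (−9.42) ≈ -62.3841 billion.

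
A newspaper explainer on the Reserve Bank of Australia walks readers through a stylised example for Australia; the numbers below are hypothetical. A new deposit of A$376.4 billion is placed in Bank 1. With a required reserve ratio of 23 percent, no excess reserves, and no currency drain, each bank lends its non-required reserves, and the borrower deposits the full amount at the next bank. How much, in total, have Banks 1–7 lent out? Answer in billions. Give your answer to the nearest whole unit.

A$1058 billion

Bank i lends (1 − rr)^i of the original deposit: Bank 1 lends 376.4·0.7700 = 289.8280, Bank 2 lends 376.4·0.7700² ≈ 223.1676, and so on.
Summing a geometric series: total = 376.4·[0.7700·(1 − 0.7700^7) / (1 − 0.7700)] ≈ 1057.8908 billion.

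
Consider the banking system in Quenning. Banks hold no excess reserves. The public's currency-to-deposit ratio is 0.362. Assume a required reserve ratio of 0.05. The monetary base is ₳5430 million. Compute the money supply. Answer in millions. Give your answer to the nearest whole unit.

₳17951 million

The money multiplier is m = (1 + c) / (rr + c) = (1 + 0.362) / (0.05 + 0.362) ≈ 3.30583.
So M = m × MB = 3.30583 × 5430 = 17950.6569 million.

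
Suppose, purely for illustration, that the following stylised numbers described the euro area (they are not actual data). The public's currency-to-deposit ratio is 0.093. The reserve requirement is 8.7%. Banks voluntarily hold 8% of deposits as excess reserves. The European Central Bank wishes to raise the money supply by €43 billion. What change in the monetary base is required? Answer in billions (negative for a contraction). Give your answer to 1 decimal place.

The money multiplier is m = (1 + c) / (rr + e + c) = (1 + 0.093) / (0.087 + 0.08 + 0.093) ≈ 4.2038.
ΔMB = ΔM / m = (+43) / 4.2038 ≈ 10.2288 billion.

€10.2 billion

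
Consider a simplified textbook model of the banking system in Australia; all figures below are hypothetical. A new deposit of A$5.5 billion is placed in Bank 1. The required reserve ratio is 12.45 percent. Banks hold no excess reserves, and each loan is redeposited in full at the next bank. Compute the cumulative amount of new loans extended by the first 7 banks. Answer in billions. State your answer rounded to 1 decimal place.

Bank i lends (1 − rr)^i of the original deposit: Bank 1 lends 5.5·0.8755 ≈ 4.8152, Bank 2 lends 5.5·0.8755² ≈ 4.2158, and so on.
Summing a geometric series: total = 5.5·[0.8755·(1 − 0.8755^7) / (1 − 0.8755)] ≈ 23.4277 billion.

A$23.4 billion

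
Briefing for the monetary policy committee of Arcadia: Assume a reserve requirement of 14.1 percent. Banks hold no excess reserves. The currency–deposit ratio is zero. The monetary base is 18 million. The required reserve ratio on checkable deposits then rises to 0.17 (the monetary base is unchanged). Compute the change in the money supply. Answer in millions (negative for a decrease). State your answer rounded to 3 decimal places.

Initially m₁ = 1 / (0.141) ≈ 7.092199, so M₁ = 7.092199 × 18 ≈ 127.6596 million.
After the change m₂ = 1 / (0.17) ≈ 5.882353, so M₂ = 5.882353 × 18 ≈ 105.8824 million.
ΔM = M₂ − M₁ = 105.8824 − 127.6596 = -21.7772 million.

-21.777 million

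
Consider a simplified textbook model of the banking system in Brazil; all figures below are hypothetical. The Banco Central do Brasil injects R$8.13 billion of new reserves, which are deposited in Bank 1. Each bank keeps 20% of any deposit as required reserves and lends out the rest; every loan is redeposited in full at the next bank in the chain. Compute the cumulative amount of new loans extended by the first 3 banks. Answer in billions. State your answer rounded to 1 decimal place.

R$15.9 billion

Bank i lends (1 − rr)^i of the original deposit: Bank 1 lends 8.13·0.8000 = 6.5040, Bank 2 lends 8.13·0.8000² = 5.2032, and so on.
Summing a geometric series: total = 8.13·[0.8000·(1 − 0.8000^3) / (1 − 0.8000)] ≈ 15.8698 billion.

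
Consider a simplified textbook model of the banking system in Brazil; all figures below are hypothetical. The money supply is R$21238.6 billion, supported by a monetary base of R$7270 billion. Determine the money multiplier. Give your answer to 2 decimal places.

The money multiplier is m = M / MB = 21238.6 / 7270 ≈ 2.92140.

2.92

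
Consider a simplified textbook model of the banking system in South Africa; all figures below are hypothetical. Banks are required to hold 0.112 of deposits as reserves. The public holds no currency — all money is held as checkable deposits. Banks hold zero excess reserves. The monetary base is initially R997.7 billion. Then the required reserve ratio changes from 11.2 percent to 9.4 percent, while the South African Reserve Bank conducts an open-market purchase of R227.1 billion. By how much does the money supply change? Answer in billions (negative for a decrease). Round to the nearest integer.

Before: m₁ = 1 / (0.112) ≈ 8.92857, MB₁ = 997.7, so M₁ = 8.92857 × 997.7 ≈ 8908.0343 billion.
After: m₂ = 1 / (0.094) ≈ 10.63830, MB₂ = 997.7 + 227.1 = 1224.8, so M₂ = 10.63830 × 1224.8 ≈ 13029.7898 billion.
ΔM = M₂ − M₁ = 13029.7898 − 8908.0343 = 4121.7555 billion.

R4122 billion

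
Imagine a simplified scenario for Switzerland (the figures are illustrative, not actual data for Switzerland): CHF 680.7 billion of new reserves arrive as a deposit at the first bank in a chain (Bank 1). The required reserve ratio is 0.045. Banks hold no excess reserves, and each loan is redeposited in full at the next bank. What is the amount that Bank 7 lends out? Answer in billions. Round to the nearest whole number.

CHF 493 billion

Each bank lends a fraction (1 − rr) = 0.9550 of the deposit it receives, so Bank 7 receives 680.7·0.9550^6 and lends 680.7·0.9550^7 ≈ 493.1504 billion.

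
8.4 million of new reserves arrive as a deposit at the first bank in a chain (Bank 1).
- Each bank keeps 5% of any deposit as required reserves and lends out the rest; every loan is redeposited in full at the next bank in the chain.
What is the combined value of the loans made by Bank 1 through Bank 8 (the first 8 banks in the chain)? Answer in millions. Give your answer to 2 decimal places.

53.72 million

Bank i lends (1 − rr)^i of the original deposit: Bank 1 lends 8.4·0.9500 = 7.9800, Bank 2 lends 8.4·0.9500² = 7.5810, and so on.
Summing a geometric series: total = 8.4·[0.9500·(1 − 0.9500^8) / (1 − 0.9500)] ≈ 53.7181 million.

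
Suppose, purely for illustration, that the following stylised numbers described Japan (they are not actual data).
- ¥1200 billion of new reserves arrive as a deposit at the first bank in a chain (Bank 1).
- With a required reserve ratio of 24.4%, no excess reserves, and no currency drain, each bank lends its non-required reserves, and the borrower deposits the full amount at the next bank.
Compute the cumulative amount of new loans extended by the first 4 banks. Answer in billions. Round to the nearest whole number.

Bank i lends (1 − rr)^i of the original deposit: Bank 1 lends 1200·0.7560 = 907.2000, Bank 2 lends 1200·0.7560² = 685.8432, and so on.
Summing a geometric series: total = 1200·[0.7560·(1 − 0.7560^4) / (1 − 0.7560)] ≈ 2503.5247 billion.

¥2504 billion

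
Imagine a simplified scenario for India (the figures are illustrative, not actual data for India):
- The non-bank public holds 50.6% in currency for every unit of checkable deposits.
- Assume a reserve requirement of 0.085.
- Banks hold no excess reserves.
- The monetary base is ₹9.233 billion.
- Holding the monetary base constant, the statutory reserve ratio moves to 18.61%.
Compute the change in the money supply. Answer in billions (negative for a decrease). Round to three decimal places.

-3.437 billion

Initially m₁ = (1 + 0.506) / (0.085 + 0.506) ≈ 2.54822, so M₁ = 2.54822 × 9.233 ≈ 23.5277 billion.
After the change m₂ = (1 + 0.506) / (0.1861 + 0.506) ≈ 2.17599, so M₂ = 2.17599 × 9.233 ≈ 20.0909 billion.
ΔM = M₂ − M₁ = 20.0909 − 23.5277 = -3.4368 billion.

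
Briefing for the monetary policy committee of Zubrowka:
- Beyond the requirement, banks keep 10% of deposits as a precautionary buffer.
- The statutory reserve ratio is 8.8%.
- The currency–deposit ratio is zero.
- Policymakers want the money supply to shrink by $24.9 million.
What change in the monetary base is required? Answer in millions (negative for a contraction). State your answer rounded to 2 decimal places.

-4.68 million

The money multiplier is m = 1 / (rr + e) = 1 / (0.088 + 0.1) ≈ 5.31915.
ΔMB = ΔM / m = (−24.9) / 5.31915 ≈ -4.6812 million.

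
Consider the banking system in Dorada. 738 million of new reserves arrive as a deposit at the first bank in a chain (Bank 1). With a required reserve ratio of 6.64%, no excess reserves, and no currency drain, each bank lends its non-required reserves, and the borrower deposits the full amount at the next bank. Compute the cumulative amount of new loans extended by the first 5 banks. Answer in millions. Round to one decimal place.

Bank i lends (1 − rr)^i of the original deposit: Bank 1 lends 738·0.9336 = 688.9968, Bank 2 lends 738·0.9336² ≈ 643.2474, and so on.
Summing a geometric series: total = 738·[0.9336·(1 − 0.9336^5) / (1 − 0.9336)] ≈ 3016.8726 million.

3016.9 million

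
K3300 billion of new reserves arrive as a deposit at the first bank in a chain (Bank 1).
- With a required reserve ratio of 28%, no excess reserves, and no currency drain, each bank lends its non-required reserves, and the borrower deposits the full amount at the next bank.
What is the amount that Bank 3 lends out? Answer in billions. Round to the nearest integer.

K1232 billion

Each bank lends a fraction (1 − rr) = 0.7200 of the deposit it receives, so Bank 3 receives 3300·0.7200^2 and lends 3300·0.7200^3 = 1231.7184 billion.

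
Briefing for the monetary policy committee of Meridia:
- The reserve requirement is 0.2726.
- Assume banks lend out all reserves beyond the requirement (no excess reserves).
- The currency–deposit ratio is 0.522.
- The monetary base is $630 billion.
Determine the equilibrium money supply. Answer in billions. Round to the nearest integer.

The money multiplier is m = (1 + c) / (rr + c) = (1 + 0.522) / (0.2726 + 0.522) ≈ 1.9154.
So M = m × MB = 1.9154 × 630 = 1206.702 billion.

$1207 billion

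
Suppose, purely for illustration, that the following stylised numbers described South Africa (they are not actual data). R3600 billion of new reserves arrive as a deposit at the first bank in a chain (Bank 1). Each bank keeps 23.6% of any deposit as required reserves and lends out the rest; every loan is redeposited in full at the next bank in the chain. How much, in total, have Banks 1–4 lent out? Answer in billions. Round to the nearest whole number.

Bank i lends (1 − rr)^i of the original deposit: Bank 1 lends 3600·0.7640 = 2750.4000, Bank 2 lends 3600·0.7640² = 2101.3056, and so on.
Summing a geometric series: total = 3600·[0.7640·(1 − 0.7640^4) / (1 − 0.7640)] ≈ 7683.6268 billion.

R7684 billion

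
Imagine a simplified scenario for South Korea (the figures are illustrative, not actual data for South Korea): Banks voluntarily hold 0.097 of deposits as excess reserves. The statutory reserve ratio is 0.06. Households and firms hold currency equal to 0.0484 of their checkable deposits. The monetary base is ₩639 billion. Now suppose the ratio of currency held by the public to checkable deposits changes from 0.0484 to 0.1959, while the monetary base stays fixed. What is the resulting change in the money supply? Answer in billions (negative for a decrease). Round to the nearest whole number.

Initially m₁ = (1 + 0.0484) / (0.06 + 0.097 + 0.0484) ≈ 5.1042, so M₁ = 5.1042 × 639 = 3261.5838 billion.
After the change m₂ = (1 + 0.1959) / (0.06 + 0.097 + 0.1959) ≈ 3.3888, so M₂ = 3.3888 × 639 = 2165.4432 billion.
ΔM = M₂ − M₁ = 2165.4432 − 3261.5838 = -1096.1406 billion.

-1096 billion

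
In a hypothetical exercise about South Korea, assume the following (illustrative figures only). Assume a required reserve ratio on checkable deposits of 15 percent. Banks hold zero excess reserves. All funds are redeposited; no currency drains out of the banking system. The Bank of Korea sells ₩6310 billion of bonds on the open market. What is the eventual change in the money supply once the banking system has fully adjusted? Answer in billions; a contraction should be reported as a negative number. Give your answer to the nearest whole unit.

The simple money multiplier is m = 1/rr = 1/0.15 ≈ 6.66667.
An open-market sale reduces the monetary base by 6310 billion, so ΔM = m × ΔMB = 6.66667 × (−6310) = -42066.6877 billion.

-42067 billion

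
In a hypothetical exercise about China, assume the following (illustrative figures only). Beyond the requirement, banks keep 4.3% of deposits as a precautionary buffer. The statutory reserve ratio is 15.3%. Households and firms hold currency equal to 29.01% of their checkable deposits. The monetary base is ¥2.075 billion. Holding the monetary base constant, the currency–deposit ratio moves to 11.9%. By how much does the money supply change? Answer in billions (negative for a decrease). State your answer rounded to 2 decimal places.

¥1.86 billion

Initially m₁ = (1 + 0.2901) / (0.153 + 0.043 + 0.2901) ≈ 2.6540, so M₁ = 2.6540 × 2.075 ≈ 5.5071 billion.
After the change m₂ = (1 + 0.119) / (0.153 + 0.043 + 0.119) ≈ 3.5524, so M₂ = 3.5524 × 2.075 ≈ 7.3712 billion.
ΔM = M₂ − M₁ = 7.3712 − 5.5071 = 1.8641 billion.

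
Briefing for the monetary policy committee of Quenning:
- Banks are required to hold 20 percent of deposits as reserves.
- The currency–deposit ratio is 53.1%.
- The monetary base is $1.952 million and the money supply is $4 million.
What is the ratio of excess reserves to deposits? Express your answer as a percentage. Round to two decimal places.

1.61%

Using m = M/MB = 4/1.952 ≈ 2.049180. Since m = (1 + c)/(c + rr + e), the denominator satisfies c + rr + e = (1 + c)/m = (1 + 0.531) / 2.049180 ≈ 0.747128.
With c = 0.531 and rr = 0.2, the ratio of excess reserves to deposits is 0.747128 − 0.531 − 0.2 = 0.016128.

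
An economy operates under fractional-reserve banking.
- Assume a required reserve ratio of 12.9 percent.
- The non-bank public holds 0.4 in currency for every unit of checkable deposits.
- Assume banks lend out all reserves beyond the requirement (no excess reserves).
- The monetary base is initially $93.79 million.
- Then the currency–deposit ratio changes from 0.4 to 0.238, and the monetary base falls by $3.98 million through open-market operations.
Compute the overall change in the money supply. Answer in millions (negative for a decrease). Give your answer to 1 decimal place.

Before: m₁ = (1 + 0.4) / (0.129 + 0.4) ≈ 2.6465, MB₁ = 93.79, so M₁ = 2.6465 × 93.79 ≈ 248.2152 million.
After: m₂ = (1 + 0.238) / (0.129 + 0.238) ≈ 3.3733, MB₂ = 93.79 − 3.98 = 89.81, so M₂ = 3.3733 × 89.81 ≈ 302.9561 million.
ΔM = M₂ − M₁ = 302.9561 − 248.2152 = 54.7409 million.

$54.7 million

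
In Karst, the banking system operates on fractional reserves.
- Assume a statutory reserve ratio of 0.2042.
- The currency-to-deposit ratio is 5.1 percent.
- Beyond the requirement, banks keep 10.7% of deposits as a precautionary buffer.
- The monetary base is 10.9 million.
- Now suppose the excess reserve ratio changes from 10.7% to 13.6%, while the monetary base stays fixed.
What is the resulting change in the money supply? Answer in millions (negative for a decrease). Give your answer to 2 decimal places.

-2.34 million

Initially m₁ = (1 + 0.051) / (0.2042 + 0.107 + 0.051) ≈ 2.90171, so M₁ = 2.90171 × 10.9 ≈ 31.6286 million.
After the change m₂ = (1 + 0.051) / (0.2042 + 0.136 + 0.051) ≈ 2.68661, so M₂ = 2.68661 × 10.9 ≈ 29.284 million.
ΔM = M₂ − M₁ = 29.284 − 31.6286 = -2.3446 million.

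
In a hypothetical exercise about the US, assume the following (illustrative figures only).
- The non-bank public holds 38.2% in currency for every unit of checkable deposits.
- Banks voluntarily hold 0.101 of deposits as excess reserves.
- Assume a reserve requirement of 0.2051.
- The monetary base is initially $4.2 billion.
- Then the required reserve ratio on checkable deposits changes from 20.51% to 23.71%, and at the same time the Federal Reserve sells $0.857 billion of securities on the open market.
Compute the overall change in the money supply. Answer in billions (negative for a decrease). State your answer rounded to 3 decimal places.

-2.020 billion

Before: m₁ = (1 + 0.382) / (0.2051 + 0.101 + 0.382) ≈ 2.00843, MB₁ = 4.2, so M₁ = 2.00843 × 4.2 ≈ 8.4354 billion.
After: m₂ = (1 + 0.382) / (0.2371 + 0.101 + 0.382) ≈ 1.91918, MB₂ = 4.2 − 0.857 = 3.343, so M₂ = 1.91918 × 3.343 ≈ 6.4158 billion.
ΔM = M₂ − M₁ = 6.4158 − 8.4354 = -2.0196 billion.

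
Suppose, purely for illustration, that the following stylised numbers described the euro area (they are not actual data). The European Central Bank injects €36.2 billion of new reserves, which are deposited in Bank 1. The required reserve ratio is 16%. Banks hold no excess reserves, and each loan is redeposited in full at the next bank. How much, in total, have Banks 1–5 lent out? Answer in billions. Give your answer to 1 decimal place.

Bank i lends (1 − rr)^i of the original deposit: Bank 1 lends 36.2·0.8400 = 30.4080, Bank 2 lends 36.2·0.8400² ≈ 25.5427, and so on.
Summing a geometric series: total = 36.2·[0.8400·(1 − 0.8400^5) / (1 − 0.8400)] ≈ 110.5688 billion.

€110.6 billion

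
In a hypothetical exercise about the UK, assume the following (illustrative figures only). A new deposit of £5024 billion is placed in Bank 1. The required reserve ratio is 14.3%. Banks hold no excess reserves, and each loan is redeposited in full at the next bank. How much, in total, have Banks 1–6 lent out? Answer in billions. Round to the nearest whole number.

Bank i lends (1 − rr)^i of the original deposit: Bank 1 lends 5024·0.8570 = 4305.5680, Bank 2 lends 5024·0.8570² ≈ 3689.8718, and so on.
Summing a geometric series: total = 5024·[0.8570·(1 − 0.8570^6) / (1 − 0.8570)] ≈ 18180.5453 billion.

£18181 billion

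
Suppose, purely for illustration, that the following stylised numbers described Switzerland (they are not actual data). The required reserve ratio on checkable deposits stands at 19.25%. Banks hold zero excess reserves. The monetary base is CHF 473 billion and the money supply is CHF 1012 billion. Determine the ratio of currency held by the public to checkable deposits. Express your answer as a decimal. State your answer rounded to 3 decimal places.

Using m = M/MB = 1012/473 ≈ 2.139535. From m = (1 + c)/(c + rr + e), rearranging gives 1 + c = m·(c + rr + e), so c·(1 − m) = m·(rr + e) − 1.
Hence c = [m·(rr + e) − 1]/(1 − m) = [2.139535 × (0.1925 + 0) − 1] / (1 − 2.139535) ≈ 0.516122.

0.516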